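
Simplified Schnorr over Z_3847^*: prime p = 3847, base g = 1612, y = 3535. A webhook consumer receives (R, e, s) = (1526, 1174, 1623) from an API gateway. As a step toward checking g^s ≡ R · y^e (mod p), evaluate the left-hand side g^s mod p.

1612^2 = 2598544 ≡ 1819
1612^4 ≡ 1819^2 = 3308761 ≡ 341
1612^8 ≡ 341^2 = 116281 ≡ 871
1612^16 ≡ 871^2 = 758641 ≡ 782
1612^32 ≡ 782^2 = 611524 ≡ 3698
1612^64 ≡ 3698^2 = 13675204 ≡ 2966
1612^128 ≡ 2966^2 = 8797156 ≡ 2914
1612^256 ≡ 2914^2 = 8491396 ≡ 1067
1612^512 ≡ 1067^2 = 1138489 ≡ 3624
1612^1024 ≡ 3624^2 = 13133376 ≡ 3565
1623 = 1024 + 512 + 64 + 16 + 4 + 2 + 1, so 1612^1623 ≡ 3565·3624·2966·782·341·1819·1612 ≡ 2677 (mod 3847)

2677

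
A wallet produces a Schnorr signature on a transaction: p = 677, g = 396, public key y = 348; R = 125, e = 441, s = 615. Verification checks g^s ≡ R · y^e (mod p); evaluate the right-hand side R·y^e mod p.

348^2 = 121104 ≡ 598
348^4 ≡ 598^2 = 357604 ≡ 148
348^8 ≡ 148^2 = 21904 ≡ 240
348^16 ≡ 240^2 = 57600 ≡ 55
348^32 ≡ 55^2 = 3025 ≡ 317
348^64 ≡ 317^2 = 100489 ≡ 293
348^128 ≡ 293^2 = 85849 ≡ 547
348^256 ≡ 547^2 = 299209 ≡ 652
441 = 256 + 128 + 32 + 16 + 8 + 1, so 348^441 ≡ 652·547·317·55·240·348 ≡ 21 (mod 677)
R · y^e ≡ 125·21 = 2625 ≡ 594 (mod 677)

594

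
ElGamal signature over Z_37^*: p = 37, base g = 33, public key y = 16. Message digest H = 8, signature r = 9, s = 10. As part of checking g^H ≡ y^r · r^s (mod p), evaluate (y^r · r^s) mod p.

9

Squares mod 37: 16^1≡16, 16^2≡34, 16^4≡9, 16^8≡7
9 = 8 + 1, so 16^9 ≡ 7·16 ≡ 1 (mod 37)
Squares mod 37: 9^1≡9, 9^2≡7, 9^4≡12, 9^8≡33
10 = 8 + 2, so 9^10 ≡ 33·7 ≡ 9 (mod 37)
y^r · r^s ≡ 1·9 = 9 ≡ 9 (mod 37)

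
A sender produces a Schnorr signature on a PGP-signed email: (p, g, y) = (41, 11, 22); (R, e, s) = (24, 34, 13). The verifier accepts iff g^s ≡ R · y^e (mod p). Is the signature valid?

valid

g^s mod p:
11^13 mod 41 = 7
R · y^e mod p:
22^34 mod 41 = 2
24·2 = 48 ≡ 7 (mod 41)
7 ≡ 7 (mod 41); signature holds.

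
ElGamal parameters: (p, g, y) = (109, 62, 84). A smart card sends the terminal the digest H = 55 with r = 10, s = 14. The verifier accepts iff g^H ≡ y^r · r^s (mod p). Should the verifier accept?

reject

Left side g^H mod p:
62^2 = 3844 ≡ 29
62^4 ≡ 29^2 = 841 ≡ 78
62^8 ≡ 78^2 = 6084 ≡ 89
62^16 ≡ 89^2 = 7921 ≡ 73
62^32 ≡ 73^2 = 5329 ≡ 97
55 = 32 + 16 + 4 + 2 + 1, so 62^55 ≡ 97·73·78·29·62 ≡ 47 (mod 109)
Right side y^r · r^s mod p:
84^2 = 7056 ≡ 80
84^4 ≡ 80^2 = 6400 ≡ 78
84^8 ≡ 78^2 = 6084 ≡ 89
10 = 8 + 2, so 84^10 ≡ 89·80 ≡ 35 (mod 109)
10^2 = 100
10^4 ≡ 100^2 = 10000 ≡ 81
10^8 ≡ 81^2 = 6561 ≡ 21
14 = 8 + 4 + 2, so 10^14 ≡ 21·81·100 ≡ 60 (mod 109)
35·60 = 2100 ≡ 29 (mod 109)
47 ≠ 29, so verification fails.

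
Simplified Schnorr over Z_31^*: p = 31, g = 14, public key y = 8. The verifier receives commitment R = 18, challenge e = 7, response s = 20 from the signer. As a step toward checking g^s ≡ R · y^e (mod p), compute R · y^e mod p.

5

8^2 = 64 ≡ 2
8^4 ≡ 2^2 = 4
7 = 4 + 2 + 1, so 8^7 ≡ 4·2·8 ≡ 2 (mod 31)
R · y^e ≡ 18·2 = 36 ≡ 5 (mod 31)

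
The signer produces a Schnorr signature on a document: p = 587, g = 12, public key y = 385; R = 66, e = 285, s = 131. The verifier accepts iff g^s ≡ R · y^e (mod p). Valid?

yes

g^s mod p:
Squares mod 587: 12^1≡12, 12^2≡144, 12^4≡191, 12^8≡87, 12^16≡525, 12^32≡322, 12^64≡372, 12^128≡439
131 = 128 + 2 + 1, so 12^131 ≡ 439·144·12 ≡ 188 (mod 587)
R · y^e mod p:
Squares mod 587: 385^1≡385, 385^2≡301, 385^4≡203, 385^8≡119, 385^16≡73, 385^32≡46, 385^64≡355, 385^128≡407, 385^256≡115
285 = 256 + 16 + 8 + 4 + 1, so 385^285 ≡ 115·73·119·203·385 ≡ 74 (mod 587)
66·74 = 4884 ≡ 188 (mod 587)
188 ≡ 188 (mod 587); signature holds.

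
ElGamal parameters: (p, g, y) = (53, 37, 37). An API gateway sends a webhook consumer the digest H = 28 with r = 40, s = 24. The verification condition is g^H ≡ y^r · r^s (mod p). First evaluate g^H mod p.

Squares mod 53: 37^1≡37, 37^2≡44, 37^4≡28, 37^8≡42, 37^16≡15
28 = 16 + 8 + 4, so 37^28 ≡ 15·42·28 ≡ 44 (mod 53)

44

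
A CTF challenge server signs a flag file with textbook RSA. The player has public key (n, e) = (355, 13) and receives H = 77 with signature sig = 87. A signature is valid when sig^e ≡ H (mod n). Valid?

Squares mod 355: sig^1≡87, sig^2≡114, sig^4≡216, sig^8≡151
13 = 8 + 4 + 1, so sig^13 ≡ 151·216·87 ≡ 77 (mod 355)
77 = H, so the signature checks out.

yes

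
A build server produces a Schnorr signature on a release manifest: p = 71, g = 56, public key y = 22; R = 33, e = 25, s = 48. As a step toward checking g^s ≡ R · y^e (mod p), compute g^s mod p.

49

Squares mod 71: 56^1≡56, 56^2≡12, 56^4≡2, 56^8≡4, 56^16≡16, 56^32≡43
48 = 32 + 16, so 56^48 ≡ 43·16 ≡ 49 (mod 71)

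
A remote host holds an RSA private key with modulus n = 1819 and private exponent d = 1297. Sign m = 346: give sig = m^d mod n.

m^2 ≡ 346^2 = 119716 ≡ 1481
m^4 ≡ 1481^2 = 2193361 ≡ 1466
m^8 ≡ 1466^2 = 2149156 ≡ 917
m^16 ≡ 917^2 = 840889 ≡ 511
m^32 ≡ 511^2 = 261121 ≡ 1004
m^64 ≡ 1004^2 = 1008016 ≡ 290
m^128 ≡ 290^2 = 84100 ≡ 426
m^256 ≡ 426^2 = 181476 ≡ 1395
m^512 ≡ 1395^2 = 1946025 ≡ 1514
m^1024 ≡ 1514^2 = 2292196 ≡ 256
1297 = 1024 + 256 + 16 + 1, so m^1297 ≡ 256·1395·511·346 ≡ 1706 (mod 1819)

1706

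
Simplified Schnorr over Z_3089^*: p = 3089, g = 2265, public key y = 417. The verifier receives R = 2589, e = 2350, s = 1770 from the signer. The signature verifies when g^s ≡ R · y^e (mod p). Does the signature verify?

g^s mod p:
2265^2 = 5130225 ≡ 2485
2265^4 ≡ 2485^2 = 6175225 ≡ 314
2265^8 ≡ 314^2 = 98596 ≡ 2837
2265^16 ≡ 2837^2 = 8048569 ≡ 1724
2265^32 ≡ 1724^2 = 2972176 ≡ 558
2265^64 ≡ 558^2 = 311364 ≡ 2464
2265^128 ≡ 2464^2 = 6071296 ≡ 1411
2265^256 ≡ 1411^2 = 1990921 ≡ 1605
2265^512 ≡ 1605^2 = 2576025 ≡ 2888
2265^1024 ≡ 2888^2 = 8340544 ≡ 244
1770 = 1024 + 512 + 128 + 64 + 32 + 8 + 2, so 2265^1770 ≡ 244·2888·1411·2464·558·2837·2485 ≡ 608 (mod 3089)
R · y^e mod p:
417^2 = 173889 ≡ 905
417^4 ≡ 905^2 = 819025 ≡ 440
417^8 ≡ 440^2 = 193600 ≡ 2082
417^16 ≡ 2082^2 = 4334724 ≡ 857
417^32 ≡ 857^2 = 734449 ≡ 2356
417^64 ≡ 2356^2 = 5550736 ≡ 2892
417^128 ≡ 2892^2 = 8363664 ≡ 1741
417^256 ≡ 1741^2 = 3031081 ≡ 772
417^512 ≡ 772^2 = 595984 ≡ 2896
417^1024 ≡ 2896^2 = 8386816 ≡ 181
417^2048 ≡ 181^2 = 32761 ≡ 1871
2350 = 2048 + 256 + 32 + 8 + 4 + 2, so 417^2350 ≡ 1871·772·2356·2082·440·905 ≡ 2977 (mod 3089)
2589·2977 = 7707453 ≡ 398 (mod 3089)
608 ≠ 398; the check fails.

does not verify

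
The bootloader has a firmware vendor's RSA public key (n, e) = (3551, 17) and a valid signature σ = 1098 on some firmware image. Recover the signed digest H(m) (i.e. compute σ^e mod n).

σ^2 ≡ 1098^2 = 1205604 ≡ 1815
σ^4 ≡ 1815^2 = 3294225 ≡ 2448
σ^8 ≡ 2448^2 = 5992704 ≡ 2167
σ^16 ≡ 2167^2 = 4695889 ≡ 1467
17 = 16 + 1, so σ^17 ≡ 1467·1098 ≡ 2163 (mod 3551)

2163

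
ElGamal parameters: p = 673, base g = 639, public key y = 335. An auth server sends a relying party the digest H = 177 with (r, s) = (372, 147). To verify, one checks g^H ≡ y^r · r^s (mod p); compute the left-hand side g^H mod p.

611

Squares mod 673: 639^1≡639, 639^2≡483, 639^4≡431, 639^8≡13, 639^16≡169, 639^32≡295, 639^64≡208, 639^128≡192
177 = 128 + 32 + 16 + 1, so 639^177 ≡ 192·295·169·639 ≡ 611 (mod 673)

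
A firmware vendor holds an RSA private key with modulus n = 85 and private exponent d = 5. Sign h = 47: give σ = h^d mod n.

47

h^2 ≡ 47^2 = 2209 ≡ 84
h^4 ≡ 84^2 = 7056 ≡ 1
5 = 4 + 1, so h^5 ≡ 1·47 ≡ 47 (mod 85)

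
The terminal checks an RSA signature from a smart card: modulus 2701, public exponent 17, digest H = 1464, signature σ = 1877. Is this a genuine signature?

forged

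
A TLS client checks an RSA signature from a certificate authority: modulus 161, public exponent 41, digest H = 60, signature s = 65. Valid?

s^2 ≡ 65^2 = 4225 ≡ 39
s^4 ≡ 39^2 = 1521 ≡ 72
s^8 ≡ 72^2 = 5184 ≡ 32
s^16 ≡ 32^2 = 1024 ≡ 58
s^32 ≡ 58^2 = 3364 ≡ 144
41 = 32 + 8 + 1, so s^41 ≡ 144·32·65 ≡ 60 (mod 161)
60 = H, so the signature checks out.

yes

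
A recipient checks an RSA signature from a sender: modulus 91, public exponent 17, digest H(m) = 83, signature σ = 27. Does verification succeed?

σ^2 ≡ 27^2 = 729 ≡ 1
σ^4 ≡ 1^2 = 1
σ^8 ≡ 1^2 = 1
σ^16 ≡ 1^2 = 1
17 = 16 + 1, so σ^17 ≡ 1·27 ≡ 27 (mod 91)
σ^17 mod 91 = 27, but H(m) = 83.

fails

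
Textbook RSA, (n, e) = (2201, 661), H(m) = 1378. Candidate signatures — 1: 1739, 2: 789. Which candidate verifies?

Candidate 1: 1739^2 = 3024121 ≡ 2148; 1739^4 ≡ 2148^2 = 4613904 ≡ 608; 1739^8 ≡ 608^2 = 369664 ≡ 2097; 1739^16 ≡ 2097^2 = 4397409 ≡ 2012; 1739^32 ≡ 2012^2 = 4048144 ≡ 505; 1739^64 ≡ 505^2 = 255025 ≡ 1910; 1739^128 ≡ 1910^2 = 3648100 ≡ 1043; 1739^256 ≡ 1043^2 = 1087849 ≡ 555; 1739^512 ≡ 555^2 = 308025 ≡ 2086; 661 = 512 + 128 + 16 + 4 + 1, so 1739^661 ≡ 2086·1043·2012·608·1739 ≡ 623 (mod 2201)
Candidate 2: 789^2 = 622521 ≡ 1839; 789^4 ≡ 1839^2 = 3381921 ≡ 1185; 789^8 ≡ 1185^2 = 1404225 ≡ 2188; 789^16 ≡ 2188^2 = 4787344 ≡ 169; 789^32 ≡ 169^2 = 28561 ≡ 2149; 789^64 ≡ 2149^2 = 4618201 ≡ 503; 789^128 ≡ 503^2 = 253009 ≡ 2095; 789^256 ≡ 2095^2 = 4389025 ≡ 231; 789^512 ≡ 231^2 = 53361 ≡ 537; 661 = 512 + 128 + 16 + 4 + 1, so 789^661 ≡ 537·2095·169·1185·789 ≡ 1378 (mod 2201)
  → matches H(m) = 1378

2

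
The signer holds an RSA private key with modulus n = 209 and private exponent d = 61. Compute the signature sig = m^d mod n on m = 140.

Squares mod 209: m^1≡140, m^2≡163, m^4≡26, m^8≡49, m^16≡102, m^32≡163
61 = 32 + 16 + 8 + 4 + 1, so m^61 ≡ 163·102·49·26·140 ≡ 140 (mod 209)

140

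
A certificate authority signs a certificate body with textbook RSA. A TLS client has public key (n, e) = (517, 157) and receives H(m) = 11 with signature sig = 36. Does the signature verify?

sig^2 ≡ 36^2 = 1296 ≡ 262
sig^4 ≡ 262^2 = 68644 ≡ 400
sig^8 ≡ 400^2 = 160000 ≡ 247
sig^16 ≡ 247^2 = 61009 ≡ 3
sig^32 ≡ 3^2 = 9
sig^64 ≡ 9^2 = 81
sig^128 ≡ 81^2 = 6561 ≡ 357
157 = 128 + 16 + 8 + 4 + 1, so sig^157 ≡ 357·3·247·400·36 ≡ 284 (mod 517)
The recovered value 284 does not match the digest 11.

does not verify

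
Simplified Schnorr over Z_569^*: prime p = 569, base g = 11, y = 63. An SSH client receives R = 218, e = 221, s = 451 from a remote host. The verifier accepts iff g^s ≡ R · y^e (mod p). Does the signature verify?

g^s mod p:
Squares mod 569: 11^1≡11, 11^2≡121, 11^4≡416, 11^8≡80, 11^16≡141, 11^32≡535, 11^64≡18, 11^128≡324, 11^256≡280
451 = 256 + 128 + 64 + 2 + 1, so 11^451 ≡ 280·324·18·121·11 ≡ 146 (mod 569)
R · y^e mod p:
Squares mod 569: 63^1≡63, 63^2≡555, 63^4≡196, 63^8≡293, 63^16≡499, 63^32≡348, 63^64≡476, 63^128≡114
221 = 128 + 64 + 16 + 8 + 4 + 1, so 63^221 ≡ 114·476·499·293·196·63 ≡ 293 (mod 569)
218·293 = 63874 ≡ 146 (mod 569)
146 ≡ 146 (mod 569); signature holds.

verifies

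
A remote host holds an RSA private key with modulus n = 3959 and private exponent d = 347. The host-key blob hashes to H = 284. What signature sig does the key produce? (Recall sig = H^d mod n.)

Squares mod 3959: H^1≡284, H^2≡1476, H^4≡1126, H^8≡996, H^16≡2266, H^32≡3892, H^64≡530, H^128≡3770, H^256≡90
347 = 256 + 64 + 16 + 8 + 2 + 1, so H^347 ≡ 90·530·2266·996·1476·284 ≡ 585 (mod 3959)

585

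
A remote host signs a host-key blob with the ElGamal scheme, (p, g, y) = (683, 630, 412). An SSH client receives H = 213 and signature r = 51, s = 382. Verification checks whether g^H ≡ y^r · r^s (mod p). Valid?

Left side g^H mod p:
630^2 = 396900 ≡ 77
630^4 ≡ 77^2 = 5929 ≡ 465
630^8 ≡ 465^2 = 216225 ≡ 397
630^16 ≡ 397^2 = 157609 ≡ 519
630^32 ≡ 519^2 = 269361 ≡ 259
630^64 ≡ 259^2 = 67081 ≡ 147
630^128 ≡ 147^2 = 21609 ≡ 436
213 = 128 + 64 + 16 + 4 + 1, so 630^213 ≡ 436·147·519·465·630 ≡ 318 (mod 683)
Right side y^r · r^s mod p:
412^2 = 169744 ≡ 360
412^4 ≡ 360^2 = 129600 ≡ 513
412^8 ≡ 513^2 = 263169 ≡ 214
412^16 ≡ 214^2 = 45796 ≡ 35
412^32 ≡ 35^2 = 1225 ≡ 542
51 = 32 + 16 + 2 + 1, so 412^51 ≡ 542·35·360·412 ≡ 289 (mod 683)
51^2 = 2601 ≡ 552
51^4 ≡ 552^2 = 304704 ≡ 86
51^8 ≡ 86^2 = 7396 ≡ 566
51^16 ≡ 566^2 = 320356 ≡ 29
51^32 ≡ 29^2 = 841 ≡ 158
51^64 ≡ 158^2 = 24964 ≡ 376
51^128 ≡ 376^2 = 141376 ≡ 678
51^256 ≡ 678^2 = 459684 ≡ 25
382 = 256 + 64 + 32 + 16 + 8 + 4 + 2, so 51^382 ≡ 25·376·158·29·566·86·552 ≡ 246 (mod 683)
289·246 = 71094 ≡ 62 (mod 683)
318 ≠ 62, so verification fails.

no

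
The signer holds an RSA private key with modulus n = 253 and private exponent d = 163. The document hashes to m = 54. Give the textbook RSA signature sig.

m^2 ≡ 54^2 = 2916 ≡ 133
m^4 ≡ 133^2 = 17689 ≡ 232
m^8 ≡ 232^2 = 53824 ≡ 188
m^16 ≡ 188^2 = 35344 ≡ 177
m^32 ≡ 177^2 = 31329 ≡ 210
m^64 ≡ 210^2 = 44100 ≡ 78
m^128 ≡ 78^2 = 6084 ≡ 12
163 = 128 + 32 + 2 + 1, so m^163 ≡ 12·210·133·54 ≡ 32 (mod 253)

32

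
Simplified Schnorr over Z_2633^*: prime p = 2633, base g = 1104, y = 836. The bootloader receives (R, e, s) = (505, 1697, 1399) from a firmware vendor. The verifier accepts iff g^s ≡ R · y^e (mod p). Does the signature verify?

g^s mod p:
1104^2 = 1218816 ≡ 2370
1104^4 ≡ 2370^2 = 5616900 ≡ 711
1104^8 ≡ 711^2 = 505521 ≡ 2618
1104^16 ≡ 2618^2 = 6853924 ≡ 225
1104^32 ≡ 225^2 = 50625 ≡ 598
1104^64 ≡ 598^2 = 357604 ≡ 2149
1104^128 ≡ 2149^2 = 4618201 ≡ 2552
1104^256 ≡ 2552^2 = 6512704 ≡ 1295
1104^512 ≡ 1295^2 = 1677025 ≡ 2437
1104^1024 ≡ 2437^2 = 5938969 ≡ 1554
1399 = 1024 + 256 + 64 + 32 + 16 + 4 + 2 + 1, so 1104^1399 ≡ 1554·1295·2149·598·225·711·2370·1104 ≡ 1787 (mod 2633)
R · y^e mod p:
836^2 = 698896 ≡ 1151
836^4 ≡ 1151^2 = 1324801 ≡ 402
836^8 ≡ 402^2 = 161604 ≡ 991
836^16 ≡ 991^2 = 982081 ≡ 2605
836^32 ≡ 2605^2 = 6786025 ≡ 784
836^64 ≡ 784^2 = 614656 ≡ 1167
836^128 ≡ 1167^2 = 1361889 ≡ 628
836^256 ≡ 628^2 = 394384 ≡ 2067
836^512 ≡ 2067^2 = 4272489 ≡ 1763
836^1024 ≡ 1763^2 = 3108169 ≡ 1229
1697 = 1024 + 512 + 128 + 32 + 1, so 836^1697 ≡ 1229·1763·628·784·836 ≡ 1521 (mod 2633)
505·1521 = 768105 ≡ 1902 (mod 2633)
1787 ≠ 1902; the check fails.

does not verify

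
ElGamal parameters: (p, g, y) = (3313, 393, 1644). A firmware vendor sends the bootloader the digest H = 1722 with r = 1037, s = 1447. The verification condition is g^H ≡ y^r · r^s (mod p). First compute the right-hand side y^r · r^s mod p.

1059

1644^2 = 2702736 ≡ 2641
1644^4 ≡ 2641^2 = 6974881 ≡ 1016
1644^8 ≡ 1016^2 = 1032256 ≡ 1913
1644^16 ≡ 1913^2 = 3659569 ≡ 2017
1644^32 ≡ 2017^2 = 4068289 ≡ 3238
1644^64 ≡ 3238^2 = 10484644 ≡ 2312
1644^128 ≡ 2312^2 = 5345344 ≡ 1475
1644^256 ≡ 1475^2 = 2175625 ≡ 2297
1644^512 ≡ 2297^2 = 5276209 ≡ 1913
1644^1024 ≡ 1913^2 = 3659569 ≡ 2017
1037 = 1024 + 8 + 4 + 1, so 1644^1037 ≡ 2017·1913·1016·1644 ≡ 2396 (mod 3313)
1037^2 = 1075369 ≡ 1957
1037^4 ≡ 1957^2 = 3829849 ≡ 21
1037^8 ≡ 21^2 = 441
1037^16 ≡ 441^2 = 194481 ≡ 2327
1037^32 ≡ 2327^2 = 5414929 ≡ 1487
1037^64 ≡ 1487^2 = 2211169 ≡ 1398
1037^128 ≡ 1398^2 = 1954404 ≡ 3047
1037^256 ≡ 3047^2 = 9284209 ≡ 1183
1037^512 ≡ 1183^2 = 1399489 ≡ 1403
1037^1024 ≡ 1403^2 = 1968409 ≡ 487
1447 = 1024 + 256 + 128 + 32 + 4 + 2 + 1, so 1037^1447 ≡ 487·1183·3047·1487·21·1957·1037 ≡ 660 (mod 3313)
y^r · r^s ≡ 2396·660 = 1581360 ≡ 1059 (mod 3313)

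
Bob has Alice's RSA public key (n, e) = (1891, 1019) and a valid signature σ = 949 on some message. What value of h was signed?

σ^2 ≡ 949^2 = 900601 ≡ 485
σ^4 ≡ 485^2 = 235225 ≡ 741
σ^8 ≡ 741^2 = 549081 ≡ 691
σ^16 ≡ 691^2 = 477481 ≡ 949
σ^32 ≡ 949^2 = 900601 ≡ 485
σ^64 ≡ 485^2 = 235225 ≡ 741
σ^128 ≡ 741^2 = 549081 ≡ 691
σ^256 ≡ 691^2 = 477481 ≡ 949
σ^512 ≡ 949^2 = 900601 ≡ 485
1019 = 512 + 256 + 128 + 64 + 32 + 16 + 8 + 2 + 1, so σ^1019 ≡ 485·949·691·741·485·949·691·485·949 ≡ 1351 (mod 1891)

1351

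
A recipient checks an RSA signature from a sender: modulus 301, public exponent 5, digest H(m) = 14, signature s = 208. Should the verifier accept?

reject

s^5 mod 301 = 178
178 ≠ 14, so verification fails.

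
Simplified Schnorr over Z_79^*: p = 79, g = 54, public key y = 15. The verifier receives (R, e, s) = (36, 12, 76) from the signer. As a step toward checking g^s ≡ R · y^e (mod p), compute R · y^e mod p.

45

15^2 = 225 ≡ 67
15^4 ≡ 67^2 = 4489 ≡ 65
15^8 ≡ 65^2 = 4225 ≡ 38
12 = 8 + 4, so 15^12 ≡ 38·65 ≡ 21 (mod 79)
R · y^e ≡ 36·21 = 756 ≡ 45 (mod 79)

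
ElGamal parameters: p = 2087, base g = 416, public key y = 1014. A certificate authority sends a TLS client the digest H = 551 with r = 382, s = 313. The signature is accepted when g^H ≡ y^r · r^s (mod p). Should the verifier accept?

Left side g^H mod p:
416^2 = 173056 ≡ 1922
416^4 ≡ 1922^2 = 3694084 ≡ 94
416^8 ≡ 94^2 = 8836 ≡ 488
416^16 ≡ 488^2 = 238144 ≡ 226
416^32 ≡ 226^2 = 51076 ≡ 988
416^64 ≡ 988^2 = 976144 ≡ 1515
416^128 ≡ 1515^2 = 2295225 ≡ 1612
416^256 ≡ 1612^2 = 2598544 ≡ 229
416^512 ≡ 229^2 = 52441 ≡ 266
551 = 512 + 32 + 4 + 2 + 1, so 416^551 ≡ 266·988·94·1922·416 ≡ 1505 (mod 2087)
Right side y^r · r^s mod p:
1014^2 = 1028196 ≡ 1392
1014^4 ≡ 1392^2 = 1937664 ≡ 928
1014^8 ≡ 928^2 = 861184 ≡ 1340
1014^16 ≡ 1340^2 = 1795600 ≡ 780
1014^32 ≡ 780^2 = 608400 ≡ 1083
1014^64 ≡ 1083^2 = 1172889 ≡ 2082
1014^128 ≡ 2082^2 = 4334724 ≡ 25
1014^256 ≡ 25^2 = 625
382 = 256 + 64 + 32 + 16 + 8 + 4 + 2, so 1014^382 ≡ 625·2082·1083·780·1340·928·1392 ≡ 1524 (mod 2087)
382^2 = 145924 ≡ 1921
382^4 ≡ 1921^2 = 3690241 ≡ 425
382^8 ≡ 425^2 = 180625 ≡ 1143
382^16 ≡ 1143^2 = 1306449 ≡ 2074
382^32 ≡ 2074^2 = 4301476 ≡ 169
382^64 ≡ 169^2 = 28561 ≡ 1430
382^128 ≡ 1430^2 = 2044900 ≡ 1727
382^256 ≡ 1727^2 = 2982529 ≡ 206
313 = 256 + 32 + 16 + 8 + 1, so 382^313 ≡ 206·169·2074·1143·382 ≡ 90 (mod 2087)
1524·90 = 137160 ≡ 1505 (mod 2087)
1505 ≡ 1505 (mod 2087), so the signature is genuine.

accept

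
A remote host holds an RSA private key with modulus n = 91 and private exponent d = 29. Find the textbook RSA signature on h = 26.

h^29 mod 91 = 52

52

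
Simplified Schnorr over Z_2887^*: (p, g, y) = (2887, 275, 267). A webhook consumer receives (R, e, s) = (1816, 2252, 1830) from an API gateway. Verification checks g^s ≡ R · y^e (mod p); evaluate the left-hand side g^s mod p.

275^1830 mod 2887 = 1821

1821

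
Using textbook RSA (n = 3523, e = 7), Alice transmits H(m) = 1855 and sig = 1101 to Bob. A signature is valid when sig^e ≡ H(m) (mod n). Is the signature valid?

sig^2 ≡ 1101^2 = 1212201 ≡ 289
sig^4 ≡ 289^2 = 83521 ≡ 2492
7 = 4 + 2 + 1, so sig^7 ≡ 2492·289·1101 ≡ 1855 (mod 3523)
sig^7 mod 3523 = 1855 matches H(m).

valid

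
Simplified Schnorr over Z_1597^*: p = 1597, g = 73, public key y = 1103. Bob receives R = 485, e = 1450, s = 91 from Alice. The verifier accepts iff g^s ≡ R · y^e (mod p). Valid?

no

g^s mod p:
Squares mod 1597: 73^1≡73, 73^2≡538, 73^4≡387, 73^8≡1248, 73^16≡429, 73^32≡386, 73^64≡475
91 = 64 + 16 + 8 + 2 + 1, so 73^91 ≡ 475·429·1248·538·73 ≡ 662 (mod 1597)
R · y^e mod p:
Squares mod 1597: 1103^1≡1103, 1103^2≡1292, 1103^4≡399, 1103^8≡1098, 1103^16≡1466, 1103^32≡1191, 1103^64≡345, 1103^128≡847, 1103^256≡356, 1103^512≡573, 1103^1024≡944
1450 = 1024 + 256 + 128 + 32 + 8 + 2, so 1103^1450 ≡ 944·356·847·1191·1098·1292 ≡ 776 (mod 1597)
485·776 = 376360 ≡ 1065 (mod 1597)
662 ≠ 1065; the check fails.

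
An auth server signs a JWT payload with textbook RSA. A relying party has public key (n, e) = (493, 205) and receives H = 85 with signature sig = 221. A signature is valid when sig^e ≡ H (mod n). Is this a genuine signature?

sig^2 ≡ 221^2 = 48841 ≡ 34
sig^4 ≡ 34^2 = 1156 ≡ 170
sig^8 ≡ 170^2 = 28900 ≡ 306
sig^16 ≡ 306^2 = 93636 ≡ 459
sig^32 ≡ 459^2 = 210681 ≡ 170
sig^64 ≡ 170^2 = 28900 ≡ 306
sig^128 ≡ 306^2 = 93636 ≡ 459
205 = 128 + 64 + 8 + 4 + 1, so sig^205 ≡ 459·306·306·170·221 ≡ 85 (mod 493)
sig^205 mod 493 = 85 matches H.

genuine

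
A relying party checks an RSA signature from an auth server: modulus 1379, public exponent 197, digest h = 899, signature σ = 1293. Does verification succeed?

passes

σ^197 mod 1379 = 899
899 = h, so the signature checks out.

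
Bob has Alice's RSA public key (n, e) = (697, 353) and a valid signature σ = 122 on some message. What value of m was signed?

122

σ^2 ≡ 122^2 = 14884 ≡ 247
σ^4 ≡ 247^2 = 61009 ≡ 370
σ^8 ≡ 370^2 = 136900 ≡ 288
σ^16 ≡ 288^2 = 82944 ≡ 1
σ^32 ≡ 1^2 = 1
σ^64 ≡ 1^2 = 1
σ^128 ≡ 1^2 = 1
σ^256 ≡ 1^2 = 1
353 = 256 + 64 + 32 + 1, so σ^353 ≡ 1·1·1·122 ≡ 122 (mod 697)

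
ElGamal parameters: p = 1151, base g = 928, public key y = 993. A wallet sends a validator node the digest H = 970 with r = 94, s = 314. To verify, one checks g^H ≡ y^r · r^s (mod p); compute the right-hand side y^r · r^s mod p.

967

Squares mod 1151: 993^1≡993, 993^2≡793, 993^4≡403, 993^8≡118, 993^16≡112, 993^32≡1034, 993^64≡1028
94 = 64 + 16 + 8 + 4 + 2, so 993^94 ≡ 1028·112·118·403·793 ≡ 471 (mod 1151)
Squares mod 1151: 94^1≡94, 94^2≡779, 94^4≡264, 94^8≡636, 94^16≡495, 94^32≡1013, 94^64≡628, 94^128≡742, 94^256≡386
314 = 256 + 32 + 16 + 8 + 2, so 94^314 ≡ 386·1013·495·636·779 ≡ 569 (mod 1151)
y^r · r^s ≡ 471·569 = 267999 ≡ 967 (mod 1151)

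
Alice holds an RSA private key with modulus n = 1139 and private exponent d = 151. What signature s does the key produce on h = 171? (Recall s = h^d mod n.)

Squares mod 1139: h^1≡171, h^2≡766, h^4≡171, h^8≡766, h^16≡171, h^32≡766, h^64≡171, h^128≡766
151 = 128 + 16 + 4 + 2 + 1, so h^151 ≡ 766·171·171·766·171 ≡ 171 (mod 1139)

171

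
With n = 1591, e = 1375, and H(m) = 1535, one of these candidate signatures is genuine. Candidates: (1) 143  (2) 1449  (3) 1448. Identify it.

3

Candidate 1: 143^1375 mod 1591 = 56
Candidate 2: 1449^1375 mod 1591 = 845
Candidate 3: 1448^1375 mod 1591 = 1535
  → matches H(m) = 1535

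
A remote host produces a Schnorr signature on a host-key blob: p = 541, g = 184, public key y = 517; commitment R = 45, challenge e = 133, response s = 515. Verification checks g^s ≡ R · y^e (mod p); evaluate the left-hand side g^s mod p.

376

184^2 = 33856 ≡ 314
184^4 ≡ 314^2 = 98596 ≡ 134
184^8 ≡ 134^2 = 17956 ≡ 103
184^16 ≡ 103^2 = 10609 ≡ 330
184^32 ≡ 330^2 = 108900 ≡ 159
184^64 ≡ 159^2 = 25281 ≡ 395
184^128 ≡ 395^2 = 156025 ≡ 217
184^256 ≡ 217^2 = 47089 ≡ 22
184^512 ≡ 22^2 = 484
515 = 512 + 2 + 1, so 184^515 ≡ 484·314·184 ≡ 376 (mod 541)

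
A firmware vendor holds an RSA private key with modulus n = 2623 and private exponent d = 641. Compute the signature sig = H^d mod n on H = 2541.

Squares mod 2623: H^1≡2541, H^2≡1478, H^4≡2148, H^8≡47, H^16≡2209, H^32≡901, H^64≡1294, H^128≡962, H^256≡2148, H^512≡47
641 = 512 + 128 + 1, so H^641 ≡ 47·962·2541 ≡ 1374 (mod 2623)

1374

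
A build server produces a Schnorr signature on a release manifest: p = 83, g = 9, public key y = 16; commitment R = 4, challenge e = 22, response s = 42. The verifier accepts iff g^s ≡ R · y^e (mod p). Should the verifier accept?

g^s mod p:
9^2 = 81
9^4 ≡ 81^2 = 6561 ≡ 4
9^8 ≡ 4^2 = 16
9^16 ≡ 16^2 = 256 ≡ 7
9^32 ≡ 7^2 = 49
42 = 32 + 8 + 2, so 9^42 ≡ 49·16·81 ≡ 9 (mod 83)
R · y^e mod p:
16^2 = 256 ≡ 7
16^4 ≡ 7^2 = 49
16^8 ≡ 49^2 = 2401 ≡ 77
16^16 ≡ 77^2 = 5929 ≡ 36
22 = 16 + 4 + 2, so 16^22 ≡ 36·49·7 ≡ 64 (mod 83)
4·64 = 256 ≡ 7 (mod 83)
9 ≠ 7; the check fails.

reject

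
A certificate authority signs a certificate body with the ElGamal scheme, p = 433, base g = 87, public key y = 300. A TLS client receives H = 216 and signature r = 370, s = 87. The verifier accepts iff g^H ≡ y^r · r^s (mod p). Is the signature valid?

invalid

Left side g^H mod p:
87^2 = 7569 ≡ 208
87^4 ≡ 208^2 = 43264 ≡ 397
87^8 ≡ 397^2 = 157609 ≡ 430
87^16 ≡ 430^2 = 184900 ≡ 9
87^32 ≡ 9^2 = 81
87^64 ≡ 81^2 = 6561 ≡ 66
87^128 ≡ 66^2 = 4356 ≡ 26
216 = 128 + 64 + 16 + 8, so 87^216 ≡ 26·66·9·430 ≡ 432 (mod 433)
Right side y^r · r^s mod p:
300^2 = 90000 ≡ 369
300^4 ≡ 369^2 = 136161 ≡ 199
300^8 ≡ 199^2 = 39601 ≡ 198
300^16 ≡ 198^2 = 39204 ≡ 234
300^32 ≡ 234^2 = 54756 ≡ 198
300^64 ≡ 198^2 = 39204 ≡ 234
300^128 ≡ 234^2 = 54756 ≡ 198
300^256 ≡ 198^2 = 39204 ≡ 234
370 = 256 + 64 + 32 + 16 + 2, so 300^370 ≡ 234·234·198·234·369 ≡ 318 (mod 433)
370^2 = 136900 ≡ 72
370^4 ≡ 72^2 = 5184 ≡ 421
370^8 ≡ 421^2 = 177241 ≡ 144
370^16 ≡ 144^2 = 20736 ≡ 385
370^32 ≡ 385^2 = 148225 ≡ 139
370^64 ≡ 139^2 = 19321 ≡ 269
87 = 64 + 16 + 4 + 2 + 1, so 370^87 ≡ 269·385·421·72·370 ≡ 131 (mod 433)
318·131 = 41658 ≡ 90 (mod 433)
432 ≠ 90, so verification fails.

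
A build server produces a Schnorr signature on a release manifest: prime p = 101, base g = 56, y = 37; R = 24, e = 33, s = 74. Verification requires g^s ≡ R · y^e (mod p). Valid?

no

g^s mod p:
Squares mod 101: 56^1≡56, 56^2≡5, 56^4≡25, 56^8≡19, 56^16≡58, 56^32≡31, 56^64≡52
74 = 64 + 8 + 2, so 56^74 ≡ 52·19·5 ≡ 92 (mod 101)
R · y^e mod p:
Squares mod 101: 37^1≡37, 37^2≡56, 37^4≡5, 37^8≡25, 37^16≡19, 37^32≡58
33 = 32 + 1, so 37^33 ≡ 58·37 ≡ 25 (mod 101)
24·25 = 600 ≡ 95 (mod 101)
92 ≠ 95; the check fails.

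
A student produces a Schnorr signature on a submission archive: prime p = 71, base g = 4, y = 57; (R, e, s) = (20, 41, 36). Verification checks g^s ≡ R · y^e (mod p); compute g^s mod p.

4

4^2 = 16
4^4 ≡ 16^2 = 256 ≡ 43
4^8 ≡ 43^2 = 1849 ≡ 3
4^16 ≡ 3^2 = 9
4^32 ≡ 9^2 = 81 ≡ 10
36 = 32 + 4, so 4^36 ≡ 10·43 ≡ 4 (mod 71)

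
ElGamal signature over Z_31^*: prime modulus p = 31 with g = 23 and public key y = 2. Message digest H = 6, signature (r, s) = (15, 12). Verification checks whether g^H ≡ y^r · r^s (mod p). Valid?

Left side g^H mod p:
23^6 mod 31 = 8
Right side y^r · r^s mod p:
2^15 mod 31 = 1
15^12 mod 31 = 8
1·8 = 8 ≡ 8 (mod 31)
8 ≡ 8 (mod 31), so the signature is genuine.

yes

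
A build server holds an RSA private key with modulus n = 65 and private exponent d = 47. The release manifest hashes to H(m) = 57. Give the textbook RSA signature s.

(H(m))^47 mod 65 = 8

8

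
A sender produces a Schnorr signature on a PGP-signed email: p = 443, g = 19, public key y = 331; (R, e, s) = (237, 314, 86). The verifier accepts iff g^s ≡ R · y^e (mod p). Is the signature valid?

valid

g^s mod p:
19^86 mod 443 = 254
R · y^e mod p:
331^314 mod 443 = 145
237·145 = 34365 ≡ 254 (mod 443)
254 ≡ 254 (mod 443); signature holds.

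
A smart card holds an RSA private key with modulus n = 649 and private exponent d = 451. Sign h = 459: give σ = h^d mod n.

h^2 ≡ 459^2 = 210681 ≡ 405
h^4 ≡ 405^2 = 164025 ≡ 477
h^8 ≡ 477^2 = 227529 ≡ 379
h^16 ≡ 379^2 = 143641 ≡ 212
h^32 ≡ 212^2 = 44944 ≡ 163
h^64 ≡ 163^2 = 26569 ≡ 609
h^128 ≡ 609^2 = 370881 ≡ 302
h^256 ≡ 302^2 = 91204 ≡ 344
451 = 256 + 128 + 64 + 2 + 1, so h^451 ≡ 344·302·609·405·459 ≡ 448 (mod 649)

448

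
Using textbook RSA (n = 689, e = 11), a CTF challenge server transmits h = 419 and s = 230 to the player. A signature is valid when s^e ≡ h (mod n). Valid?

yes

s^2 ≡ 230^2 = 52900 ≡ 536
s^4 ≡ 536^2 = 287296 ≡ 672
s^8 ≡ 672^2 = 451584 ≡ 289
11 = 8 + 2 + 1, so s^11 ≡ 289·536·230 ≡ 419 (mod 689)
Since 419 equals the digest 419, verification succeeds.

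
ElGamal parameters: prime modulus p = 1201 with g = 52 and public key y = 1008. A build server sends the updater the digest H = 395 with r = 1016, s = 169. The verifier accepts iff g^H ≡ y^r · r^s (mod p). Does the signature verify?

Left side g^H mod p:
52^2 = 2704 ≡ 302
52^4 ≡ 302^2 = 91204 ≡ 1129
52^8 ≡ 1129^2 = 1274641 ≡ 380
52^16 ≡ 380^2 = 144400 ≡ 280
52^32 ≡ 280^2 = 78400 ≡ 335
52^64 ≡ 335^2 = 112225 ≡ 532
52^128 ≡ 532^2 = 283024 ≡ 789
52^256 ≡ 789^2 = 622521 ≡ 403
395 = 256 + 128 + 8 + 2 + 1, so 52^395 ≡ 403·789·380·302·52 ≡ 941 (mod 1201)
Right side y^r · r^s mod p:
1008^2 = 1016064 ≡ 18
1008^4 ≡ 18^2 = 324
1008^8 ≡ 324^2 = 104976 ≡ 489
1008^16 ≡ 489^2 = 239121 ≡ 122
1008^32 ≡ 122^2 = 14884 ≡ 472
1008^64 ≡ 472^2 = 222784 ≡ 599
1008^128 ≡ 599^2 = 358801 ≡ 903
1008^256 ≡ 903^2 = 815409 ≡ 1131
1008^512 ≡ 1131^2 = 1279161 ≡ 96
1016 = 512 + 256 + 128 + 64 + 32 + 16 + 8, so 1008^1016 ≡ 96·1131·903·599·472·122·489 ≡ 122 (mod 1201)
1016^2 = 1032256 ≡ 597
1016^4 ≡ 597^2 = 356409 ≡ 913
1016^8 ≡ 913^2 = 833569 ≡ 75
1016^16 ≡ 75^2 = 5625 ≡ 821
1016^32 ≡ 821^2 = 674041 ≡ 280
1016^64 ≡ 280^2 = 78400 ≡ 335
1016^128 ≡ 335^2 = 112225 ≡ 532
169 = 128 + 32 + 8 + 1, so 1016^169 ≡ 532·280·75·1016 ≡ 116 (mod 1201)
122·116 = 14152 ≡ 941 (mod 1201)
941 ≡ 941 (mod 1201), so the signature is genuine.

verifies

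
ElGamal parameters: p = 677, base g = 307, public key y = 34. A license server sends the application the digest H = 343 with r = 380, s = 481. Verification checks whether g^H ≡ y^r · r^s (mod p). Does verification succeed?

passes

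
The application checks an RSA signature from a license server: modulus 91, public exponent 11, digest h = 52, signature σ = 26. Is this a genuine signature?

genuine

σ^2 ≡ 26^2 = 676 ≡ 39
σ^4 ≡ 39^2 = 1521 ≡ 65
σ^8 ≡ 65^2 = 4225 ≡ 39
11 = 8 + 2 + 1, so σ^11 ≡ 39·39·26 ≡ 52 (mod 91)
σ^11 mod 91 = 52 matches h.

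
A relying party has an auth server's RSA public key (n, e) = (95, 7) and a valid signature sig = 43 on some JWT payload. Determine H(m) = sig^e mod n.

92

Squares mod 95: sig^1≡43, sig^2≡44, sig^4≡36
7 = 4 + 2 + 1, so sig^7 ≡ 36·44·43 ≡ 92 (mod 95)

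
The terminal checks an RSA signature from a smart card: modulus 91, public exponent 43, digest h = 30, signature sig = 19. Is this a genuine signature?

sig^2 ≡ 19^2 = 361 ≡ 88
sig^4 ≡ 88^2 = 7744 ≡ 9
sig^8 ≡ 9^2 = 81
sig^16 ≡ 81^2 = 6561 ≡ 9
sig^32 ≡ 9^2 = 81
43 = 32 + 8 + 2 + 1, so sig^43 ≡ 81·81·88·19 ≡ 33 (mod 91)
sig^43 mod 91 = 33, but h = 30.

forged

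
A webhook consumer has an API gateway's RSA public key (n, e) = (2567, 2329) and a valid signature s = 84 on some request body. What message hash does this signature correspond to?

s^2 ≡ 84^2 = 7056 ≡ 1922
s^4 ≡ 1922^2 = 3694084 ≡ 171
s^8 ≡ 171^2 = 29241 ≡ 1004
s^16 ≡ 1004^2 = 1008016 ≡ 1752
s^32 ≡ 1752^2 = 3069504 ≡ 1939
s^64 ≡ 1939^2 = 3759721 ≡ 1633
s^128 ≡ 1633^2 = 2666689 ≡ 2143
s^256 ≡ 2143^2 = 4592449 ≡ 86
s^512 ≡ 86^2 = 7396 ≡ 2262
s^1024 ≡ 2262^2 = 5116644 ≡ 613
s^2048 ≡ 613^2 = 375769 ≡ 987
2329 = 2048 + 256 + 16 + 8 + 1, so s^2329 ≡ 987·86·1752·1004·84 ≡ 322 (mod 2567)

322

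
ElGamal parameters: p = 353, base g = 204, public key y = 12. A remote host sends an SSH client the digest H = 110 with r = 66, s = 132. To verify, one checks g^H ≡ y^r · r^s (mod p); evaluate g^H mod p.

204^2 = 41616 ≡ 315
204^4 ≡ 315^2 = 99225 ≡ 32
204^8 ≡ 32^2 = 1024 ≡ 318
204^16 ≡ 318^2 = 101124 ≡ 166
204^32 ≡ 166^2 = 27556 ≡ 22
204^64 ≡ 22^2 = 484 ≡ 131
110 = 64 + 32 + 8 + 4 + 2, so 204^110 ≡ 131·22·318·32·315 ≡ 304 (mod 353)

304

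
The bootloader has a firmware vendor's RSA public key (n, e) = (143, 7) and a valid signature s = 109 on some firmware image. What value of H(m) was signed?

21

Squares mod 143: s^1≡109, s^2≡12, s^4≡1
7 = 4 + 2 + 1, so s^7 ≡ 1·12·109 ≡ 21 (mod 143)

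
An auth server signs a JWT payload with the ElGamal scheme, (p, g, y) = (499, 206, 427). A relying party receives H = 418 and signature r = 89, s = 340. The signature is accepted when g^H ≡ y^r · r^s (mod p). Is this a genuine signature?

genuine

Left side g^H mod p:
206^2 = 42436 ≡ 21
206^4 ≡ 21^2 = 441
206^8 ≡ 441^2 = 194481 ≡ 370
206^16 ≡ 370^2 = 136900 ≡ 174
206^32 ≡ 174^2 = 30276 ≡ 336
206^64 ≡ 336^2 = 112896 ≡ 122
206^128 ≡ 122^2 = 14884 ≡ 413
206^256 ≡ 413^2 = 170569 ≡ 410
418 = 256 + 128 + 32 + 2, so 206^418 ≡ 410·413·336·21 ≡ 353 (mod 499)
Right side y^r · r^s mod p:
427^2 = 182329 ≡ 194
427^4 ≡ 194^2 = 37636 ≡ 211
427^8 ≡ 211^2 = 44521 ≡ 110
427^16 ≡ 110^2 = 12100 ≡ 124
427^32 ≡ 124^2 = 15376 ≡ 406
427^64 ≡ 406^2 = 164836 ≡ 166
89 = 64 + 16 + 8 + 1, so 427^89 ≡ 166·124·110·427 ≡ 16 (mod 499)
89^2 = 7921 ≡ 436
89^4 ≡ 436^2 = 190096 ≡ 476
89^8 ≡ 476^2 = 226576 ≡ 30
89^16 ≡ 30^2 = 900 ≡ 401
89^32 ≡ 401^2 = 160801 ≡ 123
89^64 ≡ 123^2 = 15129 ≡ 159
89^128 ≡ 159^2 = 25281 ≡ 331
89^256 ≡ 331^2 = 109561 ≡ 280
340 = 256 + 64 + 16 + 4, so 89^340 ≡ 280·159·401·476 ≡ 178 (mod 499)
16·178 = 2848 ≡ 353 (mod 499)
353 ≡ 353 (mod 499), so the signature is genuine.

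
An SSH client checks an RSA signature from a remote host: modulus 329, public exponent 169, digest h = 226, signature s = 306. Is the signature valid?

invalid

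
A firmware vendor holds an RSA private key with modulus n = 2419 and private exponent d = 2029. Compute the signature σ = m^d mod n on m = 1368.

Squares mod 2419: m^1≡1368, m^2≡1537, m^4≡1425, m^8≡1084, m^16≡1841, m^32≡262, m^64≡912, m^128≡2027, m^256≡1267, m^512≡1492, m^1024≡584
2029 = 1024 + 512 + 256 + 128 + 64 + 32 + 8 + 4 + 1, so m^2029 ≡ 584·1492·1267·2027·912·262·1084·1425·1368 ≡ 2108 (mod 2419)

2108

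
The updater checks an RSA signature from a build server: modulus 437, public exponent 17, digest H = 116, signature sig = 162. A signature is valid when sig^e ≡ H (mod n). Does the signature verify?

sig^2 ≡ 162^2 = 26244 ≡ 24
sig^4 ≡ 24^2 = 576 ≡ 139
sig^8 ≡ 139^2 = 19321 ≡ 93
sig^16 ≡ 93^2 = 8649 ≡ 346
17 = 16 + 1, so sig^17 ≡ 346·162 ≡ 116 (mod 437)
sig^17 mod 437 = 116 matches H.

verifies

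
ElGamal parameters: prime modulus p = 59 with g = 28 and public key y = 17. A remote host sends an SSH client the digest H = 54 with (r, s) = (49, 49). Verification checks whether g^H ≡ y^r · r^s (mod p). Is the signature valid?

Left side g^H mod p:
Squares mod 59: 28^1≡28, 28^2≡17, 28^4≡53, 28^8≡36, 28^16≡57, 28^32≡4
54 = 32 + 16 + 4 + 2, so 28^54 ≡ 4·57·53·17 ≡ 49 (mod 59)
Right side y^r · r^s mod p:
Squares mod 59: 17^1≡17, 17^2≡53, 17^4≡36, 17^8≡57, 17^16≡4, 17^32≡16
49 = 32 + 16 + 1, so 17^49 ≡ 16·4·17 ≡ 26 (mod 59)
Squares mod 59: 49^1≡49, 49^2≡41, 49^4≡29, 49^8≡15, 49^16≡48, 49^32≡3
49 = 32 + 16 + 1, so 49^49 ≡ 3·48·49 ≡ 35 (mod 59)
26·35 = 910 ≡ 25 (mod 59)
49 ≠ 25, so verification fails.

invalid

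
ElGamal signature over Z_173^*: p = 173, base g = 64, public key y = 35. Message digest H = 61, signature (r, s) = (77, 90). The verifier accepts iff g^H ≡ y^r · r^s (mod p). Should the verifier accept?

reject

Left side g^H mod p:
Squares mod 173: 64^1≡64, 64^2≡117, 64^4≡22, 64^8≡138, 64^16≡14, 64^32≡23
61 = 32 + 16 + 8 + 4 + 1, so 64^61 ≡ 23·14·138·22·64 ≡ 92 (mod 173)
Right side y^r · r^s mod p:
Squares mod 173: 35^1≡35, 35^2≡14, 35^4≡23, 35^8≡10, 35^16≡100, 35^32≡139, 35^64≡118
77 = 64 + 8 + 4 + 1, so 35^77 ≡ 118·10·23·35 ≡ 130 (mod 173)
Squares mod 173: 77^1≡77, 77^2≡47, 77^4≡133, 77^8≡43, 77^16≡119, 77^32≡148, 77^64≡106
90 = 64 + 16 + 8 + 2, so 77^90 ≡ 106·119·43·47 ≡ 133 (mod 173)
130·133 = 17290 ≡ 163 (mod 173)
92 ≠ 163, so verification fails.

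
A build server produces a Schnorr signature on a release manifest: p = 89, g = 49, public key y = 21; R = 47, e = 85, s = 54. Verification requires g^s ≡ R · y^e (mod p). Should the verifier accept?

reject

g^s mod p:
Squares mod 89: 49^1≡49, 49^2≡87, 49^4≡4, 49^8≡16, 49^16≡78, 49^32≡32
54 = 32 + 16 + 4 + 2, so 49^54 ≡ 32·78·4·87 ≡ 57 (mod 89)
R · y^e mod p:
Squares mod 89: 21^1≡21, 21^2≡85, 21^4≡16, 21^8≡78, 21^16≡32, 21^32≡45, 21^64≡67
85 = 64 + 16 + 4 + 1, so 21^85 ≡ 67·32·16·21 ≡ 18 (mod 89)
47·18 = 846 ≡ 45 (mod 89)
57 ≠ 45; the check fails.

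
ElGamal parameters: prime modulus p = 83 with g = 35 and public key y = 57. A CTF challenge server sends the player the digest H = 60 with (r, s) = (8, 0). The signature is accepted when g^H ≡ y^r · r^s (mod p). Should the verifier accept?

accept

Left side g^H mod p:
Squares mod 83: 35^1≡35, 35^2≡63, 35^4≡68, 35^8≡59, 35^16≡78, 35^32≡25
60 = 32 + 16 + 8 + 4, so 35^60 ≡ 25·78·59·68 ≡ 69 (mod 83)
Right side y^r · r^s mod p:
Squares mod 83: 57^1≡57, 57^2≡12, 57^4≡61, 57^8≡69
57^8 ≡ 69 (mod 83)
8^0 mod 83 = 1
69·1 = 69 ≡ 69 (mod 83)
69 ≡ 69 (mod 83), so the signature is genuine.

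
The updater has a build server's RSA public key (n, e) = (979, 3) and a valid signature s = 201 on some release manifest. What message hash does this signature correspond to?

Squares mod 979: s^1≡201, s^2≡262
3 = 2 + 1, so s^3 ≡ 262·201 ≡ 775 (mod 979)

775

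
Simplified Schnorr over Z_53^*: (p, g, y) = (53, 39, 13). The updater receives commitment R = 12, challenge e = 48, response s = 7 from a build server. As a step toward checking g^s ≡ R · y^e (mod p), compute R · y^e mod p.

13^2 = 169 ≡ 10
13^4 ≡ 10^2 = 100 ≡ 47
13^8 ≡ 47^2 = 2209 ≡ 36
13^16 ≡ 36^2 = 1296 ≡ 24
13^32 ≡ 24^2 = 576 ≡ 46
48 = 32 + 16, so 13^48 ≡ 46·24 ≡ 44 (mod 53)
R · y^e ≡ 12·44 = 528 ≡ 51 (mod 53)

51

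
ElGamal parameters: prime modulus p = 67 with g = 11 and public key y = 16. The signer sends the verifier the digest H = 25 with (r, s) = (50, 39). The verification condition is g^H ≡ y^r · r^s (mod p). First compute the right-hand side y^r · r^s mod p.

7

16^2 = 256 ≡ 55
16^4 ≡ 55^2 = 3025 ≡ 10
16^8 ≡ 10^2 = 100 ≡ 33
16^16 ≡ 33^2 = 1089 ≡ 17
16^32 ≡ 17^2 = 289 ≡ 21
50 = 32 + 16 + 2, so 16^50 ≡ 21·17·55 ≡ 4 (mod 67)
50^2 = 2500 ≡ 21
50^4 ≡ 21^2 = 441 ≡ 39
50^8 ≡ 39^2 = 1521 ≡ 47
50^16 ≡ 47^2 = 2209 ≡ 65
50^32 ≡ 65^2 = 4225 ≡ 4
39 = 32 + 4 + 2 + 1, so 50^39 ≡ 4·39·21·50 ≡ 52 (mod 67)
y^r · r^s ≡ 4·52 = 208 ≡ 7 (mod 67)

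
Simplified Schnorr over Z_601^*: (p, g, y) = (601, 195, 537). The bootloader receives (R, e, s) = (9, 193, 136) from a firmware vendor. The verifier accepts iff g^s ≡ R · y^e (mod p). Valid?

g^s mod p:
Squares mod 601: 195^1≡195, 195^2≡162, 195^4≡401, 195^8≡334, 195^16≡371, 195^32≡12, 195^64≡144, 195^128≡302
136 = 128 + 8, so 195^136 ≡ 302·334 ≡ 501 (mod 601)
R · y^e mod p:
Squares mod 601: 537^1≡537, 537^2≡490, 537^4≡301, 537^8≡451, 537^16≡263, 537^32≡54, 537^64≡512, 537^128≡108
193 = 128 + 64 + 1, so 537^193 ≡ 108·512·537 ≡ 345 (mod 601)
9·345 = 3105 ≡ 100 (mod 601)
501 ≠ 100; the check fails.

no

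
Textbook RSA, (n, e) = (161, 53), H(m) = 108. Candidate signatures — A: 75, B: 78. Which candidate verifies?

Candidate A: 75^2 = 5625 ≡ 151; 75^4 ≡ 151^2 = 22801 ≡ 100; 75^8 ≡ 100^2 = 10000 ≡ 18; 75^16 ≡ 18^2 = 324 ≡ 2; 75^32 ≡ 2^2 = 4; 53 = 32 + 16 + 4 + 1, so 75^53 ≡ 4·2·100·75 ≡ 108 (mod 161)
  → matches H(m) = 108
Candidate B: 78^2 = 6084 ≡ 127; 78^4 ≡ 127^2 = 16129 ≡ 29; 78^8 ≡ 29^2 = 841 ≡ 36; 78^16 ≡ 36^2 = 1296 ≡ 8; 78^32 ≡ 8^2 = 64; 53 = 32 + 16 + 4 + 1, so 78^53 ≡ 64·8·29·78 ≡ 71 (mod 161)

A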